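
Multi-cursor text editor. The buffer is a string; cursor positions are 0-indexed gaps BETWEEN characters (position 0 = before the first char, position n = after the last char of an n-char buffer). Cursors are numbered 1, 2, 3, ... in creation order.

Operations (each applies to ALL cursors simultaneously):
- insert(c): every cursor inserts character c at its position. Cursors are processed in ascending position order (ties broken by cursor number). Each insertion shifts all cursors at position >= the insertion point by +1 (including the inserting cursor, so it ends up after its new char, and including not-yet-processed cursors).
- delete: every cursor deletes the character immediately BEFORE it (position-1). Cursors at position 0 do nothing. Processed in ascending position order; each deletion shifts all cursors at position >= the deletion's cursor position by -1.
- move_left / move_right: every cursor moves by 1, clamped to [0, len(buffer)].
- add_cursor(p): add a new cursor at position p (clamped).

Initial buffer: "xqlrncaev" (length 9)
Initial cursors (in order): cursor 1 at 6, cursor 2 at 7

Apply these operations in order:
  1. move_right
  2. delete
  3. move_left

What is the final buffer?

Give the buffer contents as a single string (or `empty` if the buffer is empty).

After op 1 (move_right): buffer="xqlrncaev" (len 9), cursors c1@7 c2@8, authorship .........
After op 2 (delete): buffer="xqlrncv" (len 7), cursors c1@6 c2@6, authorship .......
After op 3 (move_left): buffer="xqlrncv" (len 7), cursors c1@5 c2@5, authorship .......

Answer: xqlrncv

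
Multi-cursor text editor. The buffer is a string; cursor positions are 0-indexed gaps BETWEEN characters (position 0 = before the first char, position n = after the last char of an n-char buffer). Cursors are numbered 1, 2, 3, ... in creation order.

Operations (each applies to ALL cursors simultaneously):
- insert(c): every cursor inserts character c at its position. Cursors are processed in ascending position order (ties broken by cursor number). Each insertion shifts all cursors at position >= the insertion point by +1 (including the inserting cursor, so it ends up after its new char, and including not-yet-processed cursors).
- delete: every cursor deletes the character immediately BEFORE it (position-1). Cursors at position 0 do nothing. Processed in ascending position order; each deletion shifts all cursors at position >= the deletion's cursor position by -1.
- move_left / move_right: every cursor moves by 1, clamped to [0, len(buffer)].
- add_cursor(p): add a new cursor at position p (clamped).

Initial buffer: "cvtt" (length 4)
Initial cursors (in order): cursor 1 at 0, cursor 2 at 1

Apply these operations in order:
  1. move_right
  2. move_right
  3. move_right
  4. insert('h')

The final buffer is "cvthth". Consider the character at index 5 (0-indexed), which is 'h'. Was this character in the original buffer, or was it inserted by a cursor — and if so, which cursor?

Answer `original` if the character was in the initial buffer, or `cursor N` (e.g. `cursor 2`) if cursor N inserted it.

Answer: cursor 2

Derivation:
After op 1 (move_right): buffer="cvtt" (len 4), cursors c1@1 c2@2, authorship ....
After op 2 (move_right): buffer="cvtt" (len 4), cursors c1@2 c2@3, authorship ....
After op 3 (move_right): buffer="cvtt" (len 4), cursors c1@3 c2@4, authorship ....
After op 4 (insert('h')): buffer="cvthth" (len 6), cursors c1@4 c2@6, authorship ...1.2
Authorship (.=original, N=cursor N): . . . 1 . 2
Index 5: author = 2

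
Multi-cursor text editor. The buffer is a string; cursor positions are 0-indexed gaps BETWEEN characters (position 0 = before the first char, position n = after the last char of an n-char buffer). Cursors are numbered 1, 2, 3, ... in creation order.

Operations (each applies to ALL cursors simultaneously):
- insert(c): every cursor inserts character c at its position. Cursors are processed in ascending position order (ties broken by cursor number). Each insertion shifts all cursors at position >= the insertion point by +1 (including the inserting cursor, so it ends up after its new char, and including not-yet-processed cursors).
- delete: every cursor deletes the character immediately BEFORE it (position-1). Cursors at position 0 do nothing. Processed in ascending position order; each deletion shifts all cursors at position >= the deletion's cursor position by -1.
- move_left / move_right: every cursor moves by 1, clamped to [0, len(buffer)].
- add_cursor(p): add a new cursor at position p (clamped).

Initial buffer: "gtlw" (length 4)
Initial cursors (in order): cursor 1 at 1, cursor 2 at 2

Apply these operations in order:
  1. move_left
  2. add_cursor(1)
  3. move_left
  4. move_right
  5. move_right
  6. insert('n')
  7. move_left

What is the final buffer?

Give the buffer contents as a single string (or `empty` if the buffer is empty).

Answer: gtnnnlw

Derivation:
After op 1 (move_left): buffer="gtlw" (len 4), cursors c1@0 c2@1, authorship ....
After op 2 (add_cursor(1)): buffer="gtlw" (len 4), cursors c1@0 c2@1 c3@1, authorship ....
After op 3 (move_left): buffer="gtlw" (len 4), cursors c1@0 c2@0 c3@0, authorship ....
After op 4 (move_right): buffer="gtlw" (len 4), cursors c1@1 c2@1 c3@1, authorship ....
After op 5 (move_right): buffer="gtlw" (len 4), cursors c1@2 c2@2 c3@2, authorship ....
After op 6 (insert('n')): buffer="gtnnnlw" (len 7), cursors c1@5 c2@5 c3@5, authorship ..123..
After op 7 (move_left): buffer="gtnnnlw" (len 7), cursors c1@4 c2@4 c3@4, authorship ..123..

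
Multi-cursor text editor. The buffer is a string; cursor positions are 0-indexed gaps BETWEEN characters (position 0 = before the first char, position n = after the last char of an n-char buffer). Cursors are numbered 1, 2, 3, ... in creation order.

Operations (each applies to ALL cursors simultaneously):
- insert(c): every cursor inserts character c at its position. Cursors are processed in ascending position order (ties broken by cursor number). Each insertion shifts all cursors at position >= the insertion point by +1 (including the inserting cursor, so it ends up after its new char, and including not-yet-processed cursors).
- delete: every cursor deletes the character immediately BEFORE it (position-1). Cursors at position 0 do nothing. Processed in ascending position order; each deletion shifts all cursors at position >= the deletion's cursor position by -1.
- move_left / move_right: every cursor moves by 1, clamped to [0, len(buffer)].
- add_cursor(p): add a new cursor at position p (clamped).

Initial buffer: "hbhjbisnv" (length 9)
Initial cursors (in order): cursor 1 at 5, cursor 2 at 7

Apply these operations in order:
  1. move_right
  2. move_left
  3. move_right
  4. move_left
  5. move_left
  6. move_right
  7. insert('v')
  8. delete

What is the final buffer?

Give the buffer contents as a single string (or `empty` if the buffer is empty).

Answer: hbhjbisnv

Derivation:
After op 1 (move_right): buffer="hbhjbisnv" (len 9), cursors c1@6 c2@8, authorship .........
After op 2 (move_left): buffer="hbhjbisnv" (len 9), cursors c1@5 c2@7, authorship .........
After op 3 (move_right): buffer="hbhjbisnv" (len 9), cursors c1@6 c2@8, authorship .........
After op 4 (move_left): buffer="hbhjbisnv" (len 9), cursors c1@5 c2@7, authorship .........
After op 5 (move_left): buffer="hbhjbisnv" (len 9), cursors c1@4 c2@6, authorship .........
After op 6 (move_right): buffer="hbhjbisnv" (len 9), cursors c1@5 c2@7, authorship .........
After op 7 (insert('v')): buffer="hbhjbvisvnv" (len 11), cursors c1@6 c2@9, authorship .....1..2..
After op 8 (delete): buffer="hbhjbisnv" (len 9), cursors c1@5 c2@7, authorship .........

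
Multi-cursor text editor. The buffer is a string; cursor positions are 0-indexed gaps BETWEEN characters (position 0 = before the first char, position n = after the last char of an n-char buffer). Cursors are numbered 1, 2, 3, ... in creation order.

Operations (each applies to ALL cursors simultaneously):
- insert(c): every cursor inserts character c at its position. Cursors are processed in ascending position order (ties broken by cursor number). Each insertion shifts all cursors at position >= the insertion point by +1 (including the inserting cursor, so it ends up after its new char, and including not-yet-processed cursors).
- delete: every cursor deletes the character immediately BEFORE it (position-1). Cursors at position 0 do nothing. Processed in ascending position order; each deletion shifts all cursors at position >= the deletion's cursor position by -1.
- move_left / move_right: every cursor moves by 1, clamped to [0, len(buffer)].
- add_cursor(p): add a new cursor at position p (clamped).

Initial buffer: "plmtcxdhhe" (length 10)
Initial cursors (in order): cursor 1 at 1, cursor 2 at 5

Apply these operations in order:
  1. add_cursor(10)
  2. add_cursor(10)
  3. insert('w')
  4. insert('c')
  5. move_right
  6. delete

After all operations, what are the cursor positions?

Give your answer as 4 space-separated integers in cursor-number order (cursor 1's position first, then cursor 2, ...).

Answer: 3 8 14 14

Derivation:
After op 1 (add_cursor(10)): buffer="plmtcxdhhe" (len 10), cursors c1@1 c2@5 c3@10, authorship ..........
After op 2 (add_cursor(10)): buffer="plmtcxdhhe" (len 10), cursors c1@1 c2@5 c3@10 c4@10, authorship ..........
After op 3 (insert('w')): buffer="pwlmtcwxdhheww" (len 14), cursors c1@2 c2@7 c3@14 c4@14, authorship .1....2.....34
After op 4 (insert('c')): buffer="pwclmtcwcxdhhewwcc" (len 18), cursors c1@3 c2@9 c3@18 c4@18, authorship .11....22.....3434
After op 5 (move_right): buffer="pwclmtcwcxdhhewwcc" (len 18), cursors c1@4 c2@10 c3@18 c4@18, authorship .11....22.....3434
After op 6 (delete): buffer="pwcmtcwcdhheww" (len 14), cursors c1@3 c2@8 c3@14 c4@14, authorship .11...22....34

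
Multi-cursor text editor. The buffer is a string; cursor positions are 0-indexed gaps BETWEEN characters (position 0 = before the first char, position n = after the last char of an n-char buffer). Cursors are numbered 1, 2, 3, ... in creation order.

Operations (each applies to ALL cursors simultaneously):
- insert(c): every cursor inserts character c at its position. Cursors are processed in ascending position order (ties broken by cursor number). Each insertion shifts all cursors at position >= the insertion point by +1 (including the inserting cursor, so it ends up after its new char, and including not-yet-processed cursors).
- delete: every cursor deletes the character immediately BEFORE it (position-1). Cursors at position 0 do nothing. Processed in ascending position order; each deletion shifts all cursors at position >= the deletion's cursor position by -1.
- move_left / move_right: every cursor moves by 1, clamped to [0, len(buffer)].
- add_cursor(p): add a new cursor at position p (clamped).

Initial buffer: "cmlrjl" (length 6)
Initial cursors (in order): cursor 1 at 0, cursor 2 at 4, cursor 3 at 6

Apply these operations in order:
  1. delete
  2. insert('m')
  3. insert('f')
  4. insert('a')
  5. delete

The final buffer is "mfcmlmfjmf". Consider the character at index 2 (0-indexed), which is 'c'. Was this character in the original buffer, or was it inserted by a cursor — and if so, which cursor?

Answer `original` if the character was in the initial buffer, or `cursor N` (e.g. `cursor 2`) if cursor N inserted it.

Answer: original

Derivation:
After op 1 (delete): buffer="cmlj" (len 4), cursors c1@0 c2@3 c3@4, authorship ....
After op 2 (insert('m')): buffer="mcmlmjm" (len 7), cursors c1@1 c2@5 c3@7, authorship 1...2.3
After op 3 (insert('f')): buffer="mfcmlmfjmf" (len 10), cursors c1@2 c2@7 c3@10, authorship 11...22.33
After op 4 (insert('a')): buffer="mfacmlmfajmfa" (len 13), cursors c1@3 c2@9 c3@13, authorship 111...222.333
After op 5 (delete): buffer="mfcmlmfjmf" (len 10), cursors c1@2 c2@7 c3@10, authorship 11...22.33
Authorship (.=original, N=cursor N): 1 1 . . . 2 2 . 3 3
Index 2: author = original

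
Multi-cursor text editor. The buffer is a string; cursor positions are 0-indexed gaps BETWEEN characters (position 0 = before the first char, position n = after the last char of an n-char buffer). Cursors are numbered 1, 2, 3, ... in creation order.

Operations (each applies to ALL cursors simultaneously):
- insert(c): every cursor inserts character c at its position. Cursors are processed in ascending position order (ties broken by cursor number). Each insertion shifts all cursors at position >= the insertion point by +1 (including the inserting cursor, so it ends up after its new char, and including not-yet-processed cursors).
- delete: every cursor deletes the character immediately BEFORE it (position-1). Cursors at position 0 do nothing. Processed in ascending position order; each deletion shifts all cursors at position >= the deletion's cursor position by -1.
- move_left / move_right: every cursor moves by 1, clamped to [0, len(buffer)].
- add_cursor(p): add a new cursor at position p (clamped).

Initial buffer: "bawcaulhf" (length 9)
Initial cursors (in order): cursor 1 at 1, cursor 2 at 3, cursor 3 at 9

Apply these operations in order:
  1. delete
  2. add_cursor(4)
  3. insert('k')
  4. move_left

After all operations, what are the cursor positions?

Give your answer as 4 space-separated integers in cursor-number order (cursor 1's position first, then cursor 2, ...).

After op 1 (delete): buffer="acaulh" (len 6), cursors c1@0 c2@1 c3@6, authorship ......
After op 2 (add_cursor(4)): buffer="acaulh" (len 6), cursors c1@0 c2@1 c4@4 c3@6, authorship ......
After op 3 (insert('k')): buffer="kakcauklhk" (len 10), cursors c1@1 c2@3 c4@7 c3@10, authorship 1.2...4..3
After op 4 (move_left): buffer="kakcauklhk" (len 10), cursors c1@0 c2@2 c4@6 c3@9, authorship 1.2...4..3

Answer: 0 2 9 6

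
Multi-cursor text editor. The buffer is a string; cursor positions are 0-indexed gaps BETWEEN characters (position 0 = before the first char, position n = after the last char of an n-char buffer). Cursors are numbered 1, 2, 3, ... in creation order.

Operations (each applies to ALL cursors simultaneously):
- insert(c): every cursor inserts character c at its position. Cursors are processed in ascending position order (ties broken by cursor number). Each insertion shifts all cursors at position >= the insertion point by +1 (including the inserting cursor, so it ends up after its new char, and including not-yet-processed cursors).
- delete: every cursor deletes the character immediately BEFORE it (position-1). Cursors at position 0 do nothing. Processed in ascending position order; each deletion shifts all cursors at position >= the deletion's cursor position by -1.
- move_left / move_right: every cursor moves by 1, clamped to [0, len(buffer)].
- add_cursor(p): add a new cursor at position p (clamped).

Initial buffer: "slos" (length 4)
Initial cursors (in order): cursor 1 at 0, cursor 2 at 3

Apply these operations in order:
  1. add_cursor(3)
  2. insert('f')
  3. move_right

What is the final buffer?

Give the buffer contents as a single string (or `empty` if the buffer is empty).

After op 1 (add_cursor(3)): buffer="slos" (len 4), cursors c1@0 c2@3 c3@3, authorship ....
After op 2 (insert('f')): buffer="fsloffs" (len 7), cursors c1@1 c2@6 c3@6, authorship 1...23.
After op 3 (move_right): buffer="fsloffs" (len 7), cursors c1@2 c2@7 c3@7, authorship 1...23.

Answer: fsloffs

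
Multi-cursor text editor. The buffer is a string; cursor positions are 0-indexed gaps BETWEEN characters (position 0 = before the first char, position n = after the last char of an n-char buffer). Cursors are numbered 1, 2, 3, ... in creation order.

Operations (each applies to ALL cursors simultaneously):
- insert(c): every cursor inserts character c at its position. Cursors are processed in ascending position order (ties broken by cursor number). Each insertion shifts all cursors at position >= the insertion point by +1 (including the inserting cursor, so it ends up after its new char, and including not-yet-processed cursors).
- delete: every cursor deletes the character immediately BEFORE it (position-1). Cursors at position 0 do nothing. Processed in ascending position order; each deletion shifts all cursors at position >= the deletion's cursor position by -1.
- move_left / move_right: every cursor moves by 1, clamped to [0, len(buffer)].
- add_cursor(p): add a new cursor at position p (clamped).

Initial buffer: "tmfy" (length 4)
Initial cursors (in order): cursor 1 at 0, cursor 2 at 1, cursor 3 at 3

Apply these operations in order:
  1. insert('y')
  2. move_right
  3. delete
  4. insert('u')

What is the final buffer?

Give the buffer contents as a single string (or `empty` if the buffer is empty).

Answer: yuyufyu

Derivation:
After op 1 (insert('y')): buffer="ytymfyy" (len 7), cursors c1@1 c2@3 c3@6, authorship 1.2..3.
After op 2 (move_right): buffer="ytymfyy" (len 7), cursors c1@2 c2@4 c3@7, authorship 1.2..3.
After op 3 (delete): buffer="yyfy" (len 4), cursors c1@1 c2@2 c3@4, authorship 12.3
After op 4 (insert('u')): buffer="yuyufyu" (len 7), cursors c1@2 c2@4 c3@7, authorship 1122.33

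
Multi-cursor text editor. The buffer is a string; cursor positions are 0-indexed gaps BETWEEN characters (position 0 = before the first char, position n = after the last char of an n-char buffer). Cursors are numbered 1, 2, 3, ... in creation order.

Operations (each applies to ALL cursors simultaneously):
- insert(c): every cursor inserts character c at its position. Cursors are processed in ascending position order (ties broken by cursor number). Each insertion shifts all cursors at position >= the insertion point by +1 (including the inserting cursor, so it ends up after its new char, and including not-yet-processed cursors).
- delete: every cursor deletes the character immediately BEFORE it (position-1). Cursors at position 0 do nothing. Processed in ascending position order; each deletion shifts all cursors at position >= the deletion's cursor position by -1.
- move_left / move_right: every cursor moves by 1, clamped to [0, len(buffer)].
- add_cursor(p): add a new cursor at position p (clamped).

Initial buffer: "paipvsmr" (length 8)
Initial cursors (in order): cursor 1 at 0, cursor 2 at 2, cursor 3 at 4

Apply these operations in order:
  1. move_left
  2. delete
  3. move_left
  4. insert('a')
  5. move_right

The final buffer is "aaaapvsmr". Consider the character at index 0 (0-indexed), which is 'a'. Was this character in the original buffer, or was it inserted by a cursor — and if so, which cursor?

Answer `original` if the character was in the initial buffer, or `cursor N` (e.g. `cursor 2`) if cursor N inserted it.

After op 1 (move_left): buffer="paipvsmr" (len 8), cursors c1@0 c2@1 c3@3, authorship ........
After op 2 (delete): buffer="apvsmr" (len 6), cursors c1@0 c2@0 c3@1, authorship ......
After op 3 (move_left): buffer="apvsmr" (len 6), cursors c1@0 c2@0 c3@0, authorship ......
After op 4 (insert('a')): buffer="aaaapvsmr" (len 9), cursors c1@3 c2@3 c3@3, authorship 123......
After op 5 (move_right): buffer="aaaapvsmr" (len 9), cursors c1@4 c2@4 c3@4, authorship 123......
Authorship (.=original, N=cursor N): 1 2 3 . . . . . .
Index 0: author = 1

Answer: cursor 1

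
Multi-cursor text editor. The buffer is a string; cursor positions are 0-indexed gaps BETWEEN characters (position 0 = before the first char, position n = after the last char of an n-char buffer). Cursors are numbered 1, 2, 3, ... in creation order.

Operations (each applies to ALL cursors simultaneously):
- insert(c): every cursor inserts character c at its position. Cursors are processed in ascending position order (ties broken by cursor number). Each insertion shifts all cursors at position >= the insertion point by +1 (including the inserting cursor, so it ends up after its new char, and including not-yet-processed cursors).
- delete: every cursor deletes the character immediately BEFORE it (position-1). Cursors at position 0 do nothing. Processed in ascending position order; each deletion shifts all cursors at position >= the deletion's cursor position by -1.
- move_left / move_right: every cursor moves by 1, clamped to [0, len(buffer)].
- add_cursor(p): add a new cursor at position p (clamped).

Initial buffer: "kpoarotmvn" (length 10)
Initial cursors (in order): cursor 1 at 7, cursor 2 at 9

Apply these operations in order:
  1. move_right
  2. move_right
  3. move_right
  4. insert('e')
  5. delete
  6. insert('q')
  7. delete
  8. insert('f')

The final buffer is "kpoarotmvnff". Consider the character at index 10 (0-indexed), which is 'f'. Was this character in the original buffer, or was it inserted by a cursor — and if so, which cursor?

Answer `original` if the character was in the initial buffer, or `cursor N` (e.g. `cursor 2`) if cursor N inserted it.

After op 1 (move_right): buffer="kpoarotmvn" (len 10), cursors c1@8 c2@10, authorship ..........
After op 2 (move_right): buffer="kpoarotmvn" (len 10), cursors c1@9 c2@10, authorship ..........
After op 3 (move_right): buffer="kpoarotmvn" (len 10), cursors c1@10 c2@10, authorship ..........
After op 4 (insert('e')): buffer="kpoarotmvnee" (len 12), cursors c1@12 c2@12, authorship ..........12
After op 5 (delete): buffer="kpoarotmvn" (len 10), cursors c1@10 c2@10, authorship ..........
After op 6 (insert('q')): buffer="kpoarotmvnqq" (len 12), cursors c1@12 c2@12, authorship ..........12
After op 7 (delete): buffer="kpoarotmvn" (len 10), cursors c1@10 c2@10, authorship ..........
After op 8 (insert('f')): buffer="kpoarotmvnff" (len 12), cursors c1@12 c2@12, authorship ..........12
Authorship (.=original, N=cursor N): . . . . . . . . . . 1 2
Index 10: author = 1

Answer: cursor 1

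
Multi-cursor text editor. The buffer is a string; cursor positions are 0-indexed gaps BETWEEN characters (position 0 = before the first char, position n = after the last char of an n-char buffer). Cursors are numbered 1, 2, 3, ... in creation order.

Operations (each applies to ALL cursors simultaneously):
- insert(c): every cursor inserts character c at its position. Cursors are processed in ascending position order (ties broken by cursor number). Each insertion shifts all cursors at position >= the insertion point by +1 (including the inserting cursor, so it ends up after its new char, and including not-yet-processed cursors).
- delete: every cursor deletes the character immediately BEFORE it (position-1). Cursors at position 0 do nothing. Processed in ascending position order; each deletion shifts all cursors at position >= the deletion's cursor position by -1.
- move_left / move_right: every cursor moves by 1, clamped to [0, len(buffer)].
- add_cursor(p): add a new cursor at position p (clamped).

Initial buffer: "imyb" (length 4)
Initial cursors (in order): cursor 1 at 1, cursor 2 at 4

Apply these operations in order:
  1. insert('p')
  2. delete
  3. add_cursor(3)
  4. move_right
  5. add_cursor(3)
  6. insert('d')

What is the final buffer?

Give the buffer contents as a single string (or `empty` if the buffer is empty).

Answer: imdydbdd

Derivation:
After op 1 (insert('p')): buffer="ipmybp" (len 6), cursors c1@2 c2@6, authorship .1...2
After op 2 (delete): buffer="imyb" (len 4), cursors c1@1 c2@4, authorship ....
After op 3 (add_cursor(3)): buffer="imyb" (len 4), cursors c1@1 c3@3 c2@4, authorship ....
After op 4 (move_right): buffer="imyb" (len 4), cursors c1@2 c2@4 c3@4, authorship ....
After op 5 (add_cursor(3)): buffer="imyb" (len 4), cursors c1@2 c4@3 c2@4 c3@4, authorship ....
After op 6 (insert('d')): buffer="imdydbdd" (len 8), cursors c1@3 c4@5 c2@8 c3@8, authorship ..1.4.23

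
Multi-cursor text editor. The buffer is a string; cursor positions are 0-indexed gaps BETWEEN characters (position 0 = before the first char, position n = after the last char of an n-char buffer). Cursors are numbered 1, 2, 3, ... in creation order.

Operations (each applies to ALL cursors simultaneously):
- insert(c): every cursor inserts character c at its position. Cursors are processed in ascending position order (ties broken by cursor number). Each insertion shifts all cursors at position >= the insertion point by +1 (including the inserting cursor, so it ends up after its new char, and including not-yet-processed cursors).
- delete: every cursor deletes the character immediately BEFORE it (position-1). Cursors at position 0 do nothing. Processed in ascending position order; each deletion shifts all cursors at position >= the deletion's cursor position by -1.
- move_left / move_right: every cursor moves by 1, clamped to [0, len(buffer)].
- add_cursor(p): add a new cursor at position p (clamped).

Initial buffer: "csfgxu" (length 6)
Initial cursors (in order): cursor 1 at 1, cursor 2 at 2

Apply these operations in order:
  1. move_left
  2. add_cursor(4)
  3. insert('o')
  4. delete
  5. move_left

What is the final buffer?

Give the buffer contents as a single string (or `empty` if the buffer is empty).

After op 1 (move_left): buffer="csfgxu" (len 6), cursors c1@0 c2@1, authorship ......
After op 2 (add_cursor(4)): buffer="csfgxu" (len 6), cursors c1@0 c2@1 c3@4, authorship ......
After op 3 (insert('o')): buffer="ocosfgoxu" (len 9), cursors c1@1 c2@3 c3@7, authorship 1.2...3..
After op 4 (delete): buffer="csfgxu" (len 6), cursors c1@0 c2@1 c3@4, authorship ......
After op 5 (move_left): buffer="csfgxu" (len 6), cursors c1@0 c2@0 c3@3, authorship ......

Answer: csfgxu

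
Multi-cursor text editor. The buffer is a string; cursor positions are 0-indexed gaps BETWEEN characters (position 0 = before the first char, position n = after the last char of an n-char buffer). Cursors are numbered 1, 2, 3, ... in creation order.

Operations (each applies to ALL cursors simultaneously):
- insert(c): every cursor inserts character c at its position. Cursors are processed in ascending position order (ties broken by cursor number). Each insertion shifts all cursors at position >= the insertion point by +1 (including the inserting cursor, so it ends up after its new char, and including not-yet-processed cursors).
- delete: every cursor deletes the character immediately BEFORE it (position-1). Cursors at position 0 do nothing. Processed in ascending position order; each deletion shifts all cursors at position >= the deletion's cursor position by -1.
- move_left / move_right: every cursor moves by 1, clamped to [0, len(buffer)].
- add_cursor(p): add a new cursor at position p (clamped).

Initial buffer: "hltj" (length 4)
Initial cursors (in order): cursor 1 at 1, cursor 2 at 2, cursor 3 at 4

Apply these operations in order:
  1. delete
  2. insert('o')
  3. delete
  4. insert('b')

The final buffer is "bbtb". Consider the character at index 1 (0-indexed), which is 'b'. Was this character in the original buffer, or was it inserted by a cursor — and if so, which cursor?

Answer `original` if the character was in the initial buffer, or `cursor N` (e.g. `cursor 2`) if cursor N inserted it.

After op 1 (delete): buffer="t" (len 1), cursors c1@0 c2@0 c3@1, authorship .
After op 2 (insert('o')): buffer="ooto" (len 4), cursors c1@2 c2@2 c3@4, authorship 12.3
After op 3 (delete): buffer="t" (len 1), cursors c1@0 c2@0 c3@1, authorship .
After op 4 (insert('b')): buffer="bbtb" (len 4), cursors c1@2 c2@2 c3@4, authorship 12.3
Authorship (.=original, N=cursor N): 1 2 . 3
Index 1: author = 2

Answer: cursor 2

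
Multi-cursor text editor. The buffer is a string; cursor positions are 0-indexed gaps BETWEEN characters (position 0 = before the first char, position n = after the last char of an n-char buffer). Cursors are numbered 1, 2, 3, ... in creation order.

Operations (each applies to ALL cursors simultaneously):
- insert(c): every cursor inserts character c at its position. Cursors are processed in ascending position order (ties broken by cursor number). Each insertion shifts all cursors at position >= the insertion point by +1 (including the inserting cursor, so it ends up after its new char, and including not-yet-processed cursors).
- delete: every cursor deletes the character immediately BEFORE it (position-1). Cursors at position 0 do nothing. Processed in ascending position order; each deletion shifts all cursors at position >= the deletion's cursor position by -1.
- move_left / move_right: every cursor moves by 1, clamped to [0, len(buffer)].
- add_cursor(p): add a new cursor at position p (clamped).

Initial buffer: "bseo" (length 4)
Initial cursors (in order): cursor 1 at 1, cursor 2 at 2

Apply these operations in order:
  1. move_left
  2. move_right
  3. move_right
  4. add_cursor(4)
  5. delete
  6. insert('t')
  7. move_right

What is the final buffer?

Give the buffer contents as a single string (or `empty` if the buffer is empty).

After op 1 (move_left): buffer="bseo" (len 4), cursors c1@0 c2@1, authorship ....
After op 2 (move_right): buffer="bseo" (len 4), cursors c1@1 c2@2, authorship ....
After op 3 (move_right): buffer="bseo" (len 4), cursors c1@2 c2@3, authorship ....
After op 4 (add_cursor(4)): buffer="bseo" (len 4), cursors c1@2 c2@3 c3@4, authorship ....
After op 5 (delete): buffer="b" (len 1), cursors c1@1 c2@1 c3@1, authorship .
After op 6 (insert('t')): buffer="bttt" (len 4), cursors c1@4 c2@4 c3@4, authorship .123
After op 7 (move_right): buffer="bttt" (len 4), cursors c1@4 c2@4 c3@4, authorship .123

Answer: bttt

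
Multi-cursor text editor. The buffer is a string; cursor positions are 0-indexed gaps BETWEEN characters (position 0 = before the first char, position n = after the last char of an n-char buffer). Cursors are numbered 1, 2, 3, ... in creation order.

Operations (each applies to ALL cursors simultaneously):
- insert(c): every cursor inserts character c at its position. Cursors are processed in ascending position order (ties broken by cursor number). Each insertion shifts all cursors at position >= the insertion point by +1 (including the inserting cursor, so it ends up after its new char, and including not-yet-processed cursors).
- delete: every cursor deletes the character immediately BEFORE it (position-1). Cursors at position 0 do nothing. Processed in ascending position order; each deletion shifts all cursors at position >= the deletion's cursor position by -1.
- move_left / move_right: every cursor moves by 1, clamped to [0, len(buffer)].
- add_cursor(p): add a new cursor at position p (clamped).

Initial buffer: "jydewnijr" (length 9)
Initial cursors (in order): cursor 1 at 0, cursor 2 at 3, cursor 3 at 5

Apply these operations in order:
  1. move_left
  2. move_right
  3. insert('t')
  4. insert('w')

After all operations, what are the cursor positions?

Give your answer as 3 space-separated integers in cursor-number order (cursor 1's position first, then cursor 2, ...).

Answer: 3 7 11

Derivation:
After op 1 (move_left): buffer="jydewnijr" (len 9), cursors c1@0 c2@2 c3@4, authorship .........
After op 2 (move_right): buffer="jydewnijr" (len 9), cursors c1@1 c2@3 c3@5, authorship .........
After op 3 (insert('t')): buffer="jtydtewtnijr" (len 12), cursors c1@2 c2@5 c3@8, authorship .1..2..3....
After op 4 (insert('w')): buffer="jtwydtwewtwnijr" (len 15), cursors c1@3 c2@7 c3@11, authorship .11..22..33....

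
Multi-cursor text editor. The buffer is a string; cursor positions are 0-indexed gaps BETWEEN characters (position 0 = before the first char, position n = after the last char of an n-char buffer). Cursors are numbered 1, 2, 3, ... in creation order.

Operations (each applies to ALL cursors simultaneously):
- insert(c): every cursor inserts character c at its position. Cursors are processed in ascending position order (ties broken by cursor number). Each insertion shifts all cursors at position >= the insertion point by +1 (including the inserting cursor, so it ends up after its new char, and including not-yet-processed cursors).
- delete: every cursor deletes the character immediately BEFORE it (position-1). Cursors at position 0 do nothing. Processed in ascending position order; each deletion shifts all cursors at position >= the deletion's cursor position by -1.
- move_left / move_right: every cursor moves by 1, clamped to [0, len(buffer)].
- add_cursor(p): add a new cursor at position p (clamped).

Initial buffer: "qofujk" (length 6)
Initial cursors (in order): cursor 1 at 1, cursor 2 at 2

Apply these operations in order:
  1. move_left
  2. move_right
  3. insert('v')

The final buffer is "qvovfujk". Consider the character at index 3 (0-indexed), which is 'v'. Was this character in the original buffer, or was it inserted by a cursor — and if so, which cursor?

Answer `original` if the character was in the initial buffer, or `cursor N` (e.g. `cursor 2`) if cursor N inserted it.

Answer: cursor 2

Derivation:
After op 1 (move_left): buffer="qofujk" (len 6), cursors c1@0 c2@1, authorship ......
After op 2 (move_right): buffer="qofujk" (len 6), cursors c1@1 c2@2, authorship ......
After op 3 (insert('v')): buffer="qvovfujk" (len 8), cursors c1@2 c2@4, authorship .1.2....
Authorship (.=original, N=cursor N): . 1 . 2 . . . .
Index 3: author = 2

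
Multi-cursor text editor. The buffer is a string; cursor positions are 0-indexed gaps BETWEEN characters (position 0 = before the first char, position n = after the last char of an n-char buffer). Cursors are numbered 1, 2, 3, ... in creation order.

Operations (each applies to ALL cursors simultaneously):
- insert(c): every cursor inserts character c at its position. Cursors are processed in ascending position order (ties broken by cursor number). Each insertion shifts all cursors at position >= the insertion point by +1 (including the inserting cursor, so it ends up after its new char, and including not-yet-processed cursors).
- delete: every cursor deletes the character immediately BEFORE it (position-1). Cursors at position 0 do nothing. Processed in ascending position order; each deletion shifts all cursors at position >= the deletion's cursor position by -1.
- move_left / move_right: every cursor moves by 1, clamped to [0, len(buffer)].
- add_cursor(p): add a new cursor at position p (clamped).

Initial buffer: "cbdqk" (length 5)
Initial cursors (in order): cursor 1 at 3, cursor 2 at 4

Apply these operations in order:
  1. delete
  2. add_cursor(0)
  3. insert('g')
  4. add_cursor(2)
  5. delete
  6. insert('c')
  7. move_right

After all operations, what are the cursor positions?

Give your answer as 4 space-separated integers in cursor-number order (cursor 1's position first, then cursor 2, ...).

Answer: 6 6 3 3

Derivation:
After op 1 (delete): buffer="cbk" (len 3), cursors c1@2 c2@2, authorship ...
After op 2 (add_cursor(0)): buffer="cbk" (len 3), cursors c3@0 c1@2 c2@2, authorship ...
After op 3 (insert('g')): buffer="gcbggk" (len 6), cursors c3@1 c1@5 c2@5, authorship 3..12.
After op 4 (add_cursor(2)): buffer="gcbggk" (len 6), cursors c3@1 c4@2 c1@5 c2@5, authorship 3..12.
After op 5 (delete): buffer="bk" (len 2), cursors c3@0 c4@0 c1@1 c2@1, authorship ..
After op 6 (insert('c')): buffer="ccbcck" (len 6), cursors c3@2 c4@2 c1@5 c2@5, authorship 34.12.
After op 7 (move_right): buffer="ccbcck" (len 6), cursors c3@3 c4@3 c1@6 c2@6, authorship 34.12.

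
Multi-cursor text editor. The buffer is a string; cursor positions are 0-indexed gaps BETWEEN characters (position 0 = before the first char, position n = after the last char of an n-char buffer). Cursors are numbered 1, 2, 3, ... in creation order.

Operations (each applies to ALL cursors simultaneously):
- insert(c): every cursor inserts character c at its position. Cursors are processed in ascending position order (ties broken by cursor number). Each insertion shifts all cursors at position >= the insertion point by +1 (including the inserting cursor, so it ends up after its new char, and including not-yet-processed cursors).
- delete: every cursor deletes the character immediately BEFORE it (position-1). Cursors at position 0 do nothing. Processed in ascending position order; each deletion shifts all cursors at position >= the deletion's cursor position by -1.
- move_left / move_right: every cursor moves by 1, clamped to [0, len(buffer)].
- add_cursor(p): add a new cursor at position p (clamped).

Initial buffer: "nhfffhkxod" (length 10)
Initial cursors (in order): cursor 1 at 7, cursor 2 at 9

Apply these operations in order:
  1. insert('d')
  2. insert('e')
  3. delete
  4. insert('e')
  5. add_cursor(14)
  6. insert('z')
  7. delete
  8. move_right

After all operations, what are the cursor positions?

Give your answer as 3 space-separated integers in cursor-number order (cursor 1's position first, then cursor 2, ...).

After op 1 (insert('d')): buffer="nhfffhkdxodd" (len 12), cursors c1@8 c2@11, authorship .......1..2.
After op 2 (insert('e')): buffer="nhfffhkdexoded" (len 14), cursors c1@9 c2@13, authorship .......11..22.
After op 3 (delete): buffer="nhfffhkdxodd" (len 12), cursors c1@8 c2@11, authorship .......1..2.
After op 4 (insert('e')): buffer="nhfffhkdexoded" (len 14), cursors c1@9 c2@13, authorship .......11..22.
After op 5 (add_cursor(14)): buffer="nhfffhkdexoded" (len 14), cursors c1@9 c2@13 c3@14, authorship .......11..22.
After op 6 (insert('z')): buffer="nhfffhkdezxodezdz" (len 17), cursors c1@10 c2@15 c3@17, authorship .......111..222.3
After op 7 (delete): buffer="nhfffhkdexoded" (len 14), cursors c1@9 c2@13 c3@14, authorship .......11..22.
After op 8 (move_right): buffer="nhfffhkdexoded" (len 14), cursors c1@10 c2@14 c3@14, authorship .......11..22.

Answer: 10 14 14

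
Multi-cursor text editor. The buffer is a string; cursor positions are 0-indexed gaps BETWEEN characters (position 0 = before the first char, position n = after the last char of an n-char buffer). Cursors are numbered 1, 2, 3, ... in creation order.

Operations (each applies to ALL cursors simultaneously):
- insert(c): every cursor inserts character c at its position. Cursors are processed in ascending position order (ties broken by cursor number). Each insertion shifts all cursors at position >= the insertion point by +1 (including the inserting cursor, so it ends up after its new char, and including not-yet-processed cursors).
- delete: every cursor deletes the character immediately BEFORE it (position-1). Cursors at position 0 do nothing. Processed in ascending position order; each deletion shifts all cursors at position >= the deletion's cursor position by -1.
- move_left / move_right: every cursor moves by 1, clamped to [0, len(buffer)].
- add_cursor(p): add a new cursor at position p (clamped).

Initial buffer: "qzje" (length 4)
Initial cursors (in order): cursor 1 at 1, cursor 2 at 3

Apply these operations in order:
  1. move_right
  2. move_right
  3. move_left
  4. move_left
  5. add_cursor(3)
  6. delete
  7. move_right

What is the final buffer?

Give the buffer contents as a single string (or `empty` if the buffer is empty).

Answer: e

Derivation:
After op 1 (move_right): buffer="qzje" (len 4), cursors c1@2 c2@4, authorship ....
After op 2 (move_right): buffer="qzje" (len 4), cursors c1@3 c2@4, authorship ....
After op 3 (move_left): buffer="qzje" (len 4), cursors c1@2 c2@3, authorship ....
After op 4 (move_left): buffer="qzje" (len 4), cursors c1@1 c2@2, authorship ....
After op 5 (add_cursor(3)): buffer="qzje" (len 4), cursors c1@1 c2@2 c3@3, authorship ....
After op 6 (delete): buffer="e" (len 1), cursors c1@0 c2@0 c3@0, authorship .
After op 7 (move_right): buffer="e" (len 1), cursors c1@1 c2@1 c3@1, authorship .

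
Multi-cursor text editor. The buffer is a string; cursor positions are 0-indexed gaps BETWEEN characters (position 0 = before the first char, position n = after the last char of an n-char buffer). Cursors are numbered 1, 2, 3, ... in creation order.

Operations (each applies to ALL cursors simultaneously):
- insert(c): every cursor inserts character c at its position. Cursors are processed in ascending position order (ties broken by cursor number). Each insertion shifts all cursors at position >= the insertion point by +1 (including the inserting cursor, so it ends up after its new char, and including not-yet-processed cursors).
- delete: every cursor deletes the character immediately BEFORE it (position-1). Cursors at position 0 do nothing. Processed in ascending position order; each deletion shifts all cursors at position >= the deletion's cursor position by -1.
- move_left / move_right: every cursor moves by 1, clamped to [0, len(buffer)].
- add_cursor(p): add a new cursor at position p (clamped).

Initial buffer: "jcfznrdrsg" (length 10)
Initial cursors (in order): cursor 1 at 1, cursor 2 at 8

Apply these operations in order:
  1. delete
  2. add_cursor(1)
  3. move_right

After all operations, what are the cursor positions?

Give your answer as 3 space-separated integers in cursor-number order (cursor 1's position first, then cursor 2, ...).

Answer: 1 7 2

Derivation:
After op 1 (delete): buffer="cfznrdsg" (len 8), cursors c1@0 c2@6, authorship ........
After op 2 (add_cursor(1)): buffer="cfznrdsg" (len 8), cursors c1@0 c3@1 c2@6, authorship ........
After op 3 (move_right): buffer="cfznrdsg" (len 8), cursors c1@1 c3@2 c2@7, authorship ........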